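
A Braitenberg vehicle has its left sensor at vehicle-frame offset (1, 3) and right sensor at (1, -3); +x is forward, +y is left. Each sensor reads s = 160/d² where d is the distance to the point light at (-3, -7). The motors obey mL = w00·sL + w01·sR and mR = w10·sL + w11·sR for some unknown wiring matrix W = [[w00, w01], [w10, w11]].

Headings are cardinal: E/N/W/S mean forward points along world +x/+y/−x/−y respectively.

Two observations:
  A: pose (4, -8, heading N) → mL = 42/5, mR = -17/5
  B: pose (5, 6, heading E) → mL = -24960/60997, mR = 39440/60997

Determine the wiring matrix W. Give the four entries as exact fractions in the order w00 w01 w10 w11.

obs A: pose=(4,-8,N) → sL=10, sR=8/5, mL=42/5, mR=-17/5
obs B: pose=(5,6,E) → sL=160/337, sR=160/181, mL=-24960/60997, mR=39440/60997
sensor matrix S = [[10, 8/5], [160/337, 160/181]]; det S = 492864/60997
solve [mL_A; mL_B] = S·[w00; w01] and [mR_A; mR_B] = S·[w10; w11]:
  w00 = 1, w01 = -1, w10 = -1/2, w11 = 1

1 -1 -1/2 1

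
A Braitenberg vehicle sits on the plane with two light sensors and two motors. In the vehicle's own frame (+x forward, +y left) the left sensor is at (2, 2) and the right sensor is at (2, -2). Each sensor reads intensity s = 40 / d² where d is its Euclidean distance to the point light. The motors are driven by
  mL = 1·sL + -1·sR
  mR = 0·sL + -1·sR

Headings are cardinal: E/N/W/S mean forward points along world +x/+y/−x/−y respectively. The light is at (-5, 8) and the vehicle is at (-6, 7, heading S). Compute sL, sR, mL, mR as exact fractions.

left sensor world pos  = (-4, 5); dL² = 10
right sensor world pos = (-8, 5); dR² = 18
sL = 40/10 = 4
sR = 40/18 = 20/9
mL = 1·sL + -1·sR = 16/9
mR = 0·sL + -1·sR = -20/9

4 20/9 16/9 -20/9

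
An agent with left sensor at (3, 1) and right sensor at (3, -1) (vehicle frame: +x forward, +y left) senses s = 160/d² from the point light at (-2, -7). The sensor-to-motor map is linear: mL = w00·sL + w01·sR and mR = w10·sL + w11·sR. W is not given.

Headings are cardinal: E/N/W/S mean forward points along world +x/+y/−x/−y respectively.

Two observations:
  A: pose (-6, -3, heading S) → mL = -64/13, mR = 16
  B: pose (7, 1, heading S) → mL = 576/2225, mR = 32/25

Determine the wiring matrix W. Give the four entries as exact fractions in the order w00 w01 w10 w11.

obs A: pose=(-6,-3,S) → sL=16, sR=80/13, mL=-64/13, mR=16
obs B: pose=(7,1,S) → sL=32/25, sR=160/89, mL=576/2225, mR=32/25
sensor matrix S = [[16, 80/13], [32/25, 160/89]]; det S = 120832/5785
solve [mL_A; mL_B] = S·[w00; w01] and [mR_A; mR_B] = S·[w10; w11]:
  w00 = -1/2, w01 = 1/2, w10 = 1, w11 = 0

-1/2 1/2 1 0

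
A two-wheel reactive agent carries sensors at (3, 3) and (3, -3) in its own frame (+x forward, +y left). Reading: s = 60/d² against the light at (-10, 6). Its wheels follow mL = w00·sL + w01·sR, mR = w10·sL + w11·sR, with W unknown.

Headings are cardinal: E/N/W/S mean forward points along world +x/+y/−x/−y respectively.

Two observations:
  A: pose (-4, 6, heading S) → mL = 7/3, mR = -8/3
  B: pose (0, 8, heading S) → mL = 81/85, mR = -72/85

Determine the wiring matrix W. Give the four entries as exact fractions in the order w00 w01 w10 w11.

obs A: pose=(-4,6,S) → sL=2/3, sR=10/3, mL=7/3, mR=-8/3
obs B: pose=(0,8,S) → sL=6/17, sR=6/5, mL=81/85, mR=-72/85
sensor matrix S = [[2/3, 10/3], [6/17, 6/5]]; det S = -32/85
solve [mL_A; mL_B] = S·[w00; w01] and [mR_A; mR_B] = S·[w10; w11]:
  w00 = 1, w01 = 1/2, w10 = 1, w11 = -1

1 1/2 1 -1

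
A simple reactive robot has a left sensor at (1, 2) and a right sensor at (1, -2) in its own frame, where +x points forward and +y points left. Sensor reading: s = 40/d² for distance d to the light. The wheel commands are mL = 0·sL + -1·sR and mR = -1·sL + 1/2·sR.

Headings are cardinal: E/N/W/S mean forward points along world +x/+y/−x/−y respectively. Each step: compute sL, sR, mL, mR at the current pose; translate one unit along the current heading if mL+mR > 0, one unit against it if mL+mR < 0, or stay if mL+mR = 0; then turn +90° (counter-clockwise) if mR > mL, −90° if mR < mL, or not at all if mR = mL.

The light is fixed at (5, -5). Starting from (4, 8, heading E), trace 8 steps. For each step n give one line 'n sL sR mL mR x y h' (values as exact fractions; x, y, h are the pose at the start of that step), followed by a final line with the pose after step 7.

0 8/45 40/121 -40/121 -68/5445 4 8 E
1 10/53 10/49 -10/49 -225/2597 3 8 N
2 40/109 8/41 -8/41 -1204/4469 3 7 W
3 20/89 4/17 -4/17 -162/1513 4 7 N
4 8/17 40/173 -40/173 -1044/2941 4 6 W
5 10/37 10/37 -10/37 -5/37 5 6 N
6 8/13 8/29 -8/29 -180/377 5 5 W
7 20/61 4/13 -4/13 -138/793 6 5 N
final 6 4 W

n=0: pose=(4,8,E); sL=8/45, sR=40/121; mL=-40/121, mR=-68/5445; mL+mR=-1868/5445 → advance -1; mR−mL=1732/5445 → turn +1·90°
n=1: pose=(3,8,N); sL=10/53, sR=10/49; mL=-10/49, mR=-225/2597; mL+mR=-755/2597 → advance -1; mR−mL=305/2597 → turn +1·90°
n=2: pose=(3,7,W); sL=40/109, sR=8/41; mL=-8/41, mR=-1204/4469; mL+mR=-2076/4469 → advance -1; mR−mL=-332/4469 → turn -1·90°
n=3: pose=(4,7,N); sL=20/89, sR=4/17; mL=-4/17, mR=-162/1513; mL+mR=-518/1513 → advance -1; mR−mL=194/1513 → turn +1·90°
n=4: pose=(4,6,W); sL=8/17, sR=40/173; mL=-40/173, mR=-1044/2941; mL+mR=-1724/2941 → advance -1; mR−mL=-364/2941 → turn -1·90°
n=5: pose=(5,6,N); sL=10/37, sR=10/37; mL=-10/37, mR=-5/37; mL+mR=-15/37 → advance -1; mR−mL=5/37 → turn +1·90°
n=6: pose=(5,5,W); sL=8/13, sR=8/29; mL=-8/29, mR=-180/377; mL+mR=-284/377 → advance -1; mR−mL=-76/377 → turn -1·90°
n=7: pose=(6,5,N); sL=20/61, sR=4/13; mL=-4/13, mR=-138/793; mL+mR=-382/793 → advance -1; mR−mL=106/793 → turn +1·90°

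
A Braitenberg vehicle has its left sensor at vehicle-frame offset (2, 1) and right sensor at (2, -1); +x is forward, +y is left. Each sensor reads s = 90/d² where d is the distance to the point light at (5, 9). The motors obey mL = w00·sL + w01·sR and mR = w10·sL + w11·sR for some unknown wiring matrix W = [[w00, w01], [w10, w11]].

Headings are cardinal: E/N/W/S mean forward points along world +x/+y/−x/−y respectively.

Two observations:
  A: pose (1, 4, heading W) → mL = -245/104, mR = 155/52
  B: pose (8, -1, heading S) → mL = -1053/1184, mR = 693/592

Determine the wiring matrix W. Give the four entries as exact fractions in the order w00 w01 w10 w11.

-1/2 -1 1 1

obs A: pose=(1,4,W) → sL=5/4, sR=45/26, mL=-245/104, mR=155/52
obs B: pose=(8,-1,S) → sL=9/16, sR=45/74, mL=-1053/1184, mR=693/592
sensor matrix S = [[5/4, 45/26], [9/16, 45/74]]; det S = -3285/15392
solve [mL_A; mL_B] = S·[w00; w01] and [mR_A; mR_B] = S·[w10; w11]:
  w00 = -1/2, w01 = -1, w10 = 1, w11 = 1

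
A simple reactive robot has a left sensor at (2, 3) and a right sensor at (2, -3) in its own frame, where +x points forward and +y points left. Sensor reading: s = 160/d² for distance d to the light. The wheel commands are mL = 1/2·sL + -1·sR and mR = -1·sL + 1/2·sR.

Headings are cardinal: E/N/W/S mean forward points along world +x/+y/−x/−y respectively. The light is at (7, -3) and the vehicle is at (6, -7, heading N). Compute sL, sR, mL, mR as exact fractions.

8 20 -16 2

left sensor world pos  = (3, -5); dL² = 20
right sensor world pos = (9, -5); dR² = 8
sL = 160/20 = 8
sR = 160/8 = 20
mL = 1/2·sL + -1·sR = -16
mR = -1·sL + 1/2·sR = 2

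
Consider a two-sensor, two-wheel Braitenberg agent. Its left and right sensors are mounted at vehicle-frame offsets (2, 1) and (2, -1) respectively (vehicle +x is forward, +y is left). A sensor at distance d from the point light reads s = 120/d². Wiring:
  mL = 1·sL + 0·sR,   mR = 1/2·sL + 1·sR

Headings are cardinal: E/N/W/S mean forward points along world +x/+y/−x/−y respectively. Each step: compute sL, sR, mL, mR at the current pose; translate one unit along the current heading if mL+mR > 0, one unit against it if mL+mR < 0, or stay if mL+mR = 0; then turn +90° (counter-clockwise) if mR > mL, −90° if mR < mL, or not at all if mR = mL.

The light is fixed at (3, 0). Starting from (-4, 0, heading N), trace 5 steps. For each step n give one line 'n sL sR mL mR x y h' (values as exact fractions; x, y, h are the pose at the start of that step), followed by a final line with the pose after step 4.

n=0: pose=(-4,0,N); sL=30/17, sR=3; mL=30/17, mR=66/17; mL+mR=96/17 → advance +1; mR−mL=36/17 → turn +1·90°
n=1: pose=(-4,1,W); sL=40/27, sR=24/17; mL=40/27, mR=988/459; mL+mR=556/153 → advance +1; mR−mL=308/459 → turn +1·90°
n=2: pose=(-5,1,S); sL=12/5, sR=60/41; mL=12/5, mR=546/205; mL+mR=1038/205 → advance +1; mR−mL=54/205 → turn +1·90°
n=3: pose=(-5,0,E); sL=120/37, sR=120/37; mL=120/37, mR=180/37; mL+mR=300/37 → advance +1; mR−mL=60/37 → turn +1·90°
n=4: pose=(-4,0,N); sL=30/17, sR=3; mL=30/17, mR=66/17; mL+mR=96/17 → advance +1; mR−mL=36/17 → turn +1·90°

0 30/17 3 30/17 66/17 -4 0 N
1 40/27 24/17 40/27 988/459 -4 1 W
2 12/5 60/41 12/5 546/205 -5 1 S
3 120/37 120/37 120/37 180/37 -5 0 E
4 30/17 3 30/17 66/17 -4 0 N
final -4 1 W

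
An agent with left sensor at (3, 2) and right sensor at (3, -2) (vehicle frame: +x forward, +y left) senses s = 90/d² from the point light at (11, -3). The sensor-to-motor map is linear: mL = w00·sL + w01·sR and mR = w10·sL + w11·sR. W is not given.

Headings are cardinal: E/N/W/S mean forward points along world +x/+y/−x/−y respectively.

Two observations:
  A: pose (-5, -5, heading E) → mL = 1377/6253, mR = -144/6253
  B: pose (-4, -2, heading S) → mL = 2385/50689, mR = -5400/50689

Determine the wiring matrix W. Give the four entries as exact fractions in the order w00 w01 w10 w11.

obs A: pose=(-5,-5,E) → sL=90/169, sR=18/37, mL=1377/6253, mR=-144/6253
obs B: pose=(-4,-2,S) → sL=90/173, sR=90/293, mL=2385/50689, mR=-5400/50689
sensor matrix S = [[90/169, 18/37], [90/173, 90/293]]; det S = -28369440/316958317
solve [mL_A; mL_B] = S·[w00; w01] and [mR_A; mR_B] = S·[w10; w11]:
  w00 = -1/2, w01 = 1, w10 = -1/2, w11 = 1/2

-1/2 1 -1/2 1/2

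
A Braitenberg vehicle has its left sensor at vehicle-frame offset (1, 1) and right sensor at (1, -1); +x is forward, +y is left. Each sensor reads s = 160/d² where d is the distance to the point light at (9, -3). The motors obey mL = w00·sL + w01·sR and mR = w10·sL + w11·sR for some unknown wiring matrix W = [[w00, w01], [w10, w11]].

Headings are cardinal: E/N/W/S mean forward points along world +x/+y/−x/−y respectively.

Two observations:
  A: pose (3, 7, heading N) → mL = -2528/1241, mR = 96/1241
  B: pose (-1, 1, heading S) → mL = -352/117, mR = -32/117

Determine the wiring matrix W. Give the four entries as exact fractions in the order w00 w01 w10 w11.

-1 -1 -1/2 1/2

obs A: pose=(3,7,N) → sL=16/17, sR=80/73, mL=-2528/1241, mR=96/1241
obs B: pose=(-1,1,S) → sL=16/9, sR=16/13, mL=-352/117, mR=-32/117
sensor matrix S = [[16/17, 80/73], [16/9, 16/13]]; det S = -114688/145197
solve [mL_A; mL_B] = S·[w00; w01] and [mR_A; mR_B] = S·[w10; w11]:
  w00 = -1, w01 = -1, w10 = -1/2, w11 = 1/2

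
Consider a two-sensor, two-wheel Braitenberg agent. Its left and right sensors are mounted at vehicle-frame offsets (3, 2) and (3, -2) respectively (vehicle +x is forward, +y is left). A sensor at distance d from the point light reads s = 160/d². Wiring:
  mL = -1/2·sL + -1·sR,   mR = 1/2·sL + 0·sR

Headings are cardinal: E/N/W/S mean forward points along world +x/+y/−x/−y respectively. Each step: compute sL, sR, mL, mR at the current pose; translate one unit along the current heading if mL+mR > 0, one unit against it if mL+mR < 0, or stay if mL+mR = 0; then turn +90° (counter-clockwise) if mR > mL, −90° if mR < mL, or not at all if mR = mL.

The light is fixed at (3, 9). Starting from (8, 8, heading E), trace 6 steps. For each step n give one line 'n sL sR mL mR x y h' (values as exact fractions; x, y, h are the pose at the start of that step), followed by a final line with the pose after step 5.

n=0: pose=(8,8,E); sL=32/13, sR=160/73; mL=-3248/949, mR=16/13; mL+mR=-160/73 → advance -1; mR−mL=4416/949 → turn +1·90°
n=1: pose=(7,8,N); sL=20, sR=4; mL=-14, mR=10; mL+mR=-4 → advance -1; mR−mL=24 → turn +1·90°
n=2: pose=(7,7,W); sL=160/17, sR=160; mL=-2800/17, mR=80/17; mL+mR=-160 → advance -1; mR−mL=2880/17 → turn +1·90°
n=3: pose=(8,7,S); sL=80/37, sR=80/17; mL=-3640/629, mR=40/37; mL+mR=-80/17 → advance -1; mR−mL=4320/629 → turn +1·90°
n=4: pose=(8,8,E); sL=32/13, sR=160/73; mL=-3248/949, mR=16/13; mL+mR=-160/73 → advance -1; mR−mL=4416/949 → turn +1·90°
n=5: pose=(7,8,N); sL=20, sR=4; mL=-14, mR=10; mL+mR=-4 → advance -1; mR−mL=24 → turn +1·90°

0 32/13 160/73 -3248/949 16/13 8 8 E
1 20 4 -14 10 7 8 N
2 160/17 160 -2800/17 80/17 7 7 W
3 80/37 80/17 -3640/629 40/37 8 7 S
4 32/13 160/73 -3248/949 16/13 8 8 E
5 20 4 -14 10 7 8 N
final 7 7 W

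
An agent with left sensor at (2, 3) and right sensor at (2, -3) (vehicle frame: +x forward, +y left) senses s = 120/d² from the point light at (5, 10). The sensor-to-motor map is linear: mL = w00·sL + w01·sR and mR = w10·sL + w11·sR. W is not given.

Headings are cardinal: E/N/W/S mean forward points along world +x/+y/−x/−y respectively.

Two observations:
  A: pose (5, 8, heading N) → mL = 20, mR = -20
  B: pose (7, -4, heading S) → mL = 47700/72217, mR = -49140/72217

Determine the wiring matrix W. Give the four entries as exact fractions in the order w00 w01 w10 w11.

1 1/2 -1/2 -1

obs A: pose=(5,8,N) → sL=40/3, sR=40/3, mL=20, mR=-20
obs B: pose=(7,-4,S) → sL=120/281, sR=120/257, mL=47700/72217, mR=-49140/72217
sensor matrix S = [[40/3, 40/3], [120/281, 120/257]]; det S = 38400/72217
solve [mL_A; mL_B] = S·[w00; w01] and [mR_A; mR_B] = S·[w10; w11]:
  w00 = 1, w01 = 1/2, w10 = -1/2, w11 = -1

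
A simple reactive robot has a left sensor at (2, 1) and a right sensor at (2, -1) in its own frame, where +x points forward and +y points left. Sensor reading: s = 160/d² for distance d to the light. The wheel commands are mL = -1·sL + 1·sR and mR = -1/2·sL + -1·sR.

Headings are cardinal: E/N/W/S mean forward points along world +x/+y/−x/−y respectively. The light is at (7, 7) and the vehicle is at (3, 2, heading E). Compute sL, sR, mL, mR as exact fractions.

left sensor world pos  = (5, 3); dL² = 20
right sensor world pos = (5, 1); dR² = 40
sL = 160/20 = 8
sR = 160/40 = 4
mL = -1·sL + 1·sR = -4
mR = -1/2·sL + -1·sR = -8

8 4 -4 -8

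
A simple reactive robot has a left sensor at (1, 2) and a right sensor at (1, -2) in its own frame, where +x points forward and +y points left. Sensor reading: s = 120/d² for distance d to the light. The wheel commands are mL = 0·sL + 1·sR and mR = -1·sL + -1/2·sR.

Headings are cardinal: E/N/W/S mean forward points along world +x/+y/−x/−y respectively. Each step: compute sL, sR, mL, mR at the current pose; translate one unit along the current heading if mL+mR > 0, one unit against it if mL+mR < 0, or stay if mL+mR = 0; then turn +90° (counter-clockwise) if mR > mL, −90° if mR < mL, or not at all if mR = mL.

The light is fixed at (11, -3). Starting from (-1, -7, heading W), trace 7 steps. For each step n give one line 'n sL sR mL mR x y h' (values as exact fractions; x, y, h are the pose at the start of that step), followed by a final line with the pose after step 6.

0 24/41 120/173 120/173 -6612/7093 -1 -7 W
1 60/89 4/3 4/3 -358/267 0 -7 N
2 120/109 120/149 120/149 -24420/16241 0 -8 E
3 15/17 15/29 15/29 -1125/986 -1 -8 S
4 24/41 120/173 120/173 -6612/7093 -1 -7 W
5 60/89 4/3 4/3 -358/267 0 -7 N
6 120/109 120/149 120/149 -24420/16241 0 -8 E
final -1 -8 S

n=0: pose=(-1,-7,W); sL=24/41, sR=120/173; mL=120/173, mR=-6612/7093; mL+mR=-1692/7093 → advance -1; mR−mL=-11532/7093 → turn -1·90°
n=1: pose=(0,-7,N); sL=60/89, sR=4/3; mL=4/3, mR=-358/267; mL+mR=-2/267 → advance -1; mR−mL=-238/89 → turn -1·90°
n=2: pose=(0,-8,E); sL=120/109, sR=120/149; mL=120/149, mR=-24420/16241; mL+mR=-11340/16241 → advance -1; mR−mL=-37500/16241 → turn -1·90°
n=3: pose=(-1,-8,S); sL=15/17, sR=15/29; mL=15/29, mR=-1125/986; mL+mR=-615/986 → advance -1; mR−mL=-1635/986 → turn -1·90°
n=4: pose=(-1,-7,W); sL=24/41, sR=120/173; mL=120/173, mR=-6612/7093; mL+mR=-1692/7093 → advance -1; mR−mL=-11532/7093 → turn -1·90°
n=5: pose=(0,-7,N); sL=60/89, sR=4/3; mL=4/3, mR=-358/267; mL+mR=-2/267 → advance -1; mR−mL=-238/89 → turn -1·90°
n=6: pose=(0,-8,E); sL=120/109, sR=120/149; mL=120/149, mR=-24420/16241; mL+mR=-11340/16241 → advance -1; mR−mL=-37500/16241 → turn -1·90°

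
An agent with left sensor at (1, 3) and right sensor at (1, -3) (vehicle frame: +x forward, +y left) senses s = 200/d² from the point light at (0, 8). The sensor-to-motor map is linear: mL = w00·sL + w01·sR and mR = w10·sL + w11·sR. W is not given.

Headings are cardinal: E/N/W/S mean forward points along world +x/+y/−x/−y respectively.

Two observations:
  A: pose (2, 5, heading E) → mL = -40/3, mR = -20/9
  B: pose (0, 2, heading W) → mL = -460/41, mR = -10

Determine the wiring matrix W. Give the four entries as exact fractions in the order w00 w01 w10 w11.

obs A: pose=(2,5,E) → sL=200/9, sR=40/9, mL=-40/3, mR=-20/9
obs B: pose=(0,2,W) → sL=100/41, sR=20, mL=-460/41, mR=-10
sensor matrix S = [[200/9, 40/9], [100/41, 20]]; det S = 160000/369
solve [mL_A; mL_B] = S·[w00; w01] and [mR_A; mR_B] = S·[w10; w11]:
  w00 = -1/2, w01 = -1/2, w10 = 0, w11 = -1/2

-1/2 -1/2 0 -1/2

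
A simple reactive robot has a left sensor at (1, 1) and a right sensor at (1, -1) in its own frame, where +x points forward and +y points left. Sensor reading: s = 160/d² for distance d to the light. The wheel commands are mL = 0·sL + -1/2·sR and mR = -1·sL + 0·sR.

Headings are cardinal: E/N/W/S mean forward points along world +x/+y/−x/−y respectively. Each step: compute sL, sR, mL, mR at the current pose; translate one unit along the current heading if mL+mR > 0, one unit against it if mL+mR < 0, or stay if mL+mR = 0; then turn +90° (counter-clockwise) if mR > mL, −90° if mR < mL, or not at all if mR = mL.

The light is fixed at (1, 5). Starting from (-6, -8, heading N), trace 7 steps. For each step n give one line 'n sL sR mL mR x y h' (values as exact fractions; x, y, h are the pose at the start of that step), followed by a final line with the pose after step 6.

0 10/13 8/9 -4/9 -10/13 -6 -8 N
1 32/41 160/261 -80/261 -32/41 -6 -9 E
2 80/137 80/153 -40/153 -80/137 -7 -9 S
3 160/277 32/45 -16/45 -160/277 -7 -8 W
4 10/13 8/9 -4/9 -10/13 -6 -8 N
5 32/41 160/261 -80/261 -32/41 -6 -9 E
6 80/137 80/153 -40/153 -80/137 -7 -9 S
final -7 -8 W

n=0: pose=(-6,-8,N); sL=10/13, sR=8/9; mL=-4/9, mR=-10/13; mL+mR=-142/117 → advance -1; mR−mL=-38/117 → turn -1·90°
n=1: pose=(-6,-9,E); sL=32/41, sR=160/261; mL=-80/261, mR=-32/41; mL+mR=-11632/10701 → advance -1; mR−mL=-5072/10701 → turn -1·90°
n=2: pose=(-7,-9,S); sL=80/137, sR=80/153; mL=-40/153, mR=-80/137; mL+mR=-17720/20961 → advance -1; mR−mL=-6760/20961 → turn -1·90°
n=3: pose=(-7,-8,W); sL=160/277, sR=32/45; mL=-16/45, mR=-160/277; mL+mR=-11632/12465 → advance -1; mR−mL=-2768/12465 → turn -1·90°
n=4: pose=(-6,-8,N); sL=10/13, sR=8/9; mL=-4/9, mR=-10/13; mL+mR=-142/117 → advance -1; mR−mL=-38/117 → turn -1·90°
n=5: pose=(-6,-9,E); sL=32/41, sR=160/261; mL=-80/261, mR=-32/41; mL+mR=-11632/10701 → advance -1; mR−mL=-5072/10701 → turn -1·90°
n=6: pose=(-7,-9,S); sL=80/137, sR=80/153; mL=-40/153, mR=-80/137; mL+mR=-17720/20961 → advance -1; mR−mL=-6760/20961 → turn -1·90°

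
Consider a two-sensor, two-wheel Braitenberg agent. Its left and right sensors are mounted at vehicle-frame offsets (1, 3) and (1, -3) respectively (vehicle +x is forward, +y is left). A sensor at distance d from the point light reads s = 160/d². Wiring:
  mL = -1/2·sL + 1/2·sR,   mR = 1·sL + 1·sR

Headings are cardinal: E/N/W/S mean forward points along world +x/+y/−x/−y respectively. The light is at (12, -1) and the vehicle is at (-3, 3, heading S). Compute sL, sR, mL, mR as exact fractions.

160/153 160/333 -1600/5661 960/629

left sensor world pos  = (0, 2); dL² = 153
right sensor world pos = (-6, 2); dR² = 333
sL = 160/153 = 160/153
sR = 160/333 = 160/333
mL = -1/2·sL + 1/2·sR = -1600/5661
mR = 1·sL + 1·sR = 960/629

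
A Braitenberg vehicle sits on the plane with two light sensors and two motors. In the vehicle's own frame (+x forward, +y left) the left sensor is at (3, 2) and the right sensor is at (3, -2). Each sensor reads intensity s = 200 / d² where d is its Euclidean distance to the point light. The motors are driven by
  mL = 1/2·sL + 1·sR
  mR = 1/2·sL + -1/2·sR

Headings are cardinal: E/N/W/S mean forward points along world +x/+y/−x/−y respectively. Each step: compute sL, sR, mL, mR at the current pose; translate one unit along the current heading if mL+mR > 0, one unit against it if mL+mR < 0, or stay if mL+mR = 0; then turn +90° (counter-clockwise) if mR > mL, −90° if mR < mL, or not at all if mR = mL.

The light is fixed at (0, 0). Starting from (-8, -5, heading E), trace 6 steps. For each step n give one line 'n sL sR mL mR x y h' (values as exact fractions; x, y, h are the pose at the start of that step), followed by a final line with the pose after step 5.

n=0: pose=(-8,-5,E); sL=100/17, sR=100/37; mL=3550/629, mR=1000/629; mL+mR=4550/629 → advance +1; mR−mL=-150/37 → turn -1·90°
n=1: pose=(-7,-5,S); sL=200/89, sR=40/29; mL=6460/2581, mR=1120/2581; mL+mR=7580/2581 → advance +1; mR−mL=-60/29 → turn -1·90°
n=2: pose=(-7,-6,W); sL=50/41, sR=50/29; mL=2775/1189, mR=-300/1189; mL+mR=2475/1189 → advance +1; mR−mL=-75/29 → turn -1·90°
n=3: pose=(-8,-6,N); sL=200/109, sR=40/9; mL=5260/981, mR=-1280/981; mL+mR=3980/981 → advance +1; mR−mL=-20/3 → turn -1·90°
n=4: pose=(-8,-5,E); sL=100/17, sR=100/37; mL=3550/629, mR=1000/629; mL+mR=4550/629 → advance +1; mR−mL=-150/37 → turn -1·90°
n=5: pose=(-7,-5,S); sL=200/89, sR=40/29; mL=6460/2581, mR=1120/2581; mL+mR=7580/2581 → advance +1; mR−mL=-60/29 → turn -1·90°

0 100/17 100/37 3550/629 1000/629 -8 -5 E
1 200/89 40/29 6460/2581 1120/2581 -7 -5 S
2 50/41 50/29 2775/1189 -300/1189 -7 -6 W
3 200/109 40/9 5260/981 -1280/981 -8 -6 N
4 100/17 100/37 3550/629 1000/629 -8 -5 E
5 200/89 40/29 6460/2581 1120/2581 -7 -5 S
final -7 -6 W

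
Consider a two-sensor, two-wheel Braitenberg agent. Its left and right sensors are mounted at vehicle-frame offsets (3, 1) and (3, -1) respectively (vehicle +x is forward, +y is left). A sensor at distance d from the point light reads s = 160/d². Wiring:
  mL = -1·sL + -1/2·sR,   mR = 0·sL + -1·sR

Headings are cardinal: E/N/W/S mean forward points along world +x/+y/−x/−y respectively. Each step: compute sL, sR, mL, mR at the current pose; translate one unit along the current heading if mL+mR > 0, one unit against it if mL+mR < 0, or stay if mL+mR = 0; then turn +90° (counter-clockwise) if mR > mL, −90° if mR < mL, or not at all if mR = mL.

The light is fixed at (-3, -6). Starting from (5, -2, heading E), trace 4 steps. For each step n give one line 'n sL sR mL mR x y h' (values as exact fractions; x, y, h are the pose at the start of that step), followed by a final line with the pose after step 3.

n=0: pose=(5,-2,E); sL=80/73, sR=16/13; mL=-1624/949, mR=-16/13; mL+mR=-2792/949 → advance -1; mR−mL=456/949 → turn +1·90°
n=1: pose=(4,-2,N); sL=32/17, sR=160/113; mL=-4976/1921, mR=-160/113; mL+mR=-7696/1921 → advance -1; mR−mL=2256/1921 → turn +1·90°
n=2: pose=(4,-3,W); sL=8, sR=5; mL=-21/2, mR=-5; mL+mR=-31/2 → advance -1; mR−mL=11/2 → turn +1·90°
n=3: pose=(5,-3,S); sL=160/81, sR=160/49; mL=-14320/3969, mR=-160/49; mL+mR=-27280/3969 → advance -1; mR−mL=1360/3969 → turn +1·90°

0 80/73 16/13 -1624/949 -16/13 5 -2 E
1 32/17 160/113 -4976/1921 -160/113 4 -2 N
2 8 5 -21/2 -5 4 -3 W
3 160/81 160/49 -14320/3969 -160/49 5 -3 S
final 5 -2 E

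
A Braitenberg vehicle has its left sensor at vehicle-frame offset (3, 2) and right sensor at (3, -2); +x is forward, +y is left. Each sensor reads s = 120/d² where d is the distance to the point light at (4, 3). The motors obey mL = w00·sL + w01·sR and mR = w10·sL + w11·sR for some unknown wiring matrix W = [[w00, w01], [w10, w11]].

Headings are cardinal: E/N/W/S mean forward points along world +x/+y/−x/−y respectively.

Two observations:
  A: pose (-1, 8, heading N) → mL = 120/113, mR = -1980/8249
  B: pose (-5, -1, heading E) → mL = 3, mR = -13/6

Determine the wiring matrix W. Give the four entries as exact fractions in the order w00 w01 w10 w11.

obs A: pose=(-1,8,N) → sL=120/113, sR=120/73, mL=120/113, mR=-1980/8249
obs B: pose=(-5,-1,E) → sL=3, sR=5/3, mL=3, mR=-13/6
sensor matrix S = [[120/113, 120/73], [3, 5/3]]; det S = -26080/8249
solve [mL_A; mL_B] = S·[w00; w01] and [mR_A; mR_B] = S·[w10; w11]:
  w00 = 1, w01 = 0, w10 = -1, w11 = 1/2

1 0 -1 1/2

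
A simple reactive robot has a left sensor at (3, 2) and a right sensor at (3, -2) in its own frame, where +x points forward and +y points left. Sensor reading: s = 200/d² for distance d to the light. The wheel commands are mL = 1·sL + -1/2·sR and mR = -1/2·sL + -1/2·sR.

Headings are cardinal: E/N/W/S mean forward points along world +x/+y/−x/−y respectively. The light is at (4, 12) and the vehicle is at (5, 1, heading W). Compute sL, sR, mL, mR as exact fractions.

left sensor world pos  = (2, -1); dL² = 173
right sensor world pos = (2, 3); dR² = 85
sL = 200/173 = 200/173
sR = 200/85 = 40/17
mL = 1·sL + -1/2·sR = -60/2941
mR = -1/2·sL + -1/2·sR = -5160/2941

200/173 40/17 -60/2941 -5160/2941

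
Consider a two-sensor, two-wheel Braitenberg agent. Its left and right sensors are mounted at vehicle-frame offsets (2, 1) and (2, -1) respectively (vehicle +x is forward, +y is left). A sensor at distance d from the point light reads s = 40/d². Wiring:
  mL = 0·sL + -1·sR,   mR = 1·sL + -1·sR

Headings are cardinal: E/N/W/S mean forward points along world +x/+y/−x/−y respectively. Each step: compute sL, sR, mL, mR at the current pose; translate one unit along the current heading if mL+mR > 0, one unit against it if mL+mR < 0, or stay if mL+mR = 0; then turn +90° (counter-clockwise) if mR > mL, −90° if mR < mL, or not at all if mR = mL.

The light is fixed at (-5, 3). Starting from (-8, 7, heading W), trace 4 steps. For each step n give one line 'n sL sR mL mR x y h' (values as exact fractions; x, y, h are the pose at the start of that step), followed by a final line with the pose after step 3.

0 20/17 4/5 -4/5 32/85 -8 7 W
1 8 40/13 -40/13 64/13 -7 7 S
2 5/2 10 -10 -15/2 -7 6 E
3 40/41 40/29 -40/29 -480/1189 -8 6 N
final -8 5 W

n=0: pose=(-8,7,W); sL=20/17, sR=4/5; mL=-4/5, mR=32/85; mL+mR=-36/85 → advance -1; mR−mL=20/17 → turn +1·90°
n=1: pose=(-7,7,S); sL=8, sR=40/13; mL=-40/13, mR=64/13; mL+mR=24/13 → advance +1; mR−mL=8 → turn +1·90°
n=2: pose=(-7,6,E); sL=5/2, sR=10; mL=-10, mR=-15/2; mL+mR=-35/2 → advance -1; mR−mL=5/2 → turn +1·90°
n=3: pose=(-8,6,N); sL=40/41, sR=40/29; mL=-40/29, mR=-480/1189; mL+mR=-2120/1189 → advance -1; mR−mL=40/41 → turn +1·90°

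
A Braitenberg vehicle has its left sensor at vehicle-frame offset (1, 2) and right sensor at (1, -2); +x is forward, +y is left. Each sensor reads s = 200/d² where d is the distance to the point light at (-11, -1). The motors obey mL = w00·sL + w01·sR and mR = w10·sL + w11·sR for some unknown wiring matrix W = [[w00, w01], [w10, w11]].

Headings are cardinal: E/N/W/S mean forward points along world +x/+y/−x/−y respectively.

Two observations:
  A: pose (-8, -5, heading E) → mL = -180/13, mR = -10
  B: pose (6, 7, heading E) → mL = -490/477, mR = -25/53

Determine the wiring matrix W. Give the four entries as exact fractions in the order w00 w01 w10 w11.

-1 -1 -1 0

obs A: pose=(-8,-5,E) → sL=10, sR=50/13, mL=-180/13, mR=-10
obs B: pose=(6,7,E) → sL=25/53, sR=5/9, mL=-490/477, mR=-25/53
sensor matrix S = [[10, 50/13], [25/53, 5/9]]; det S = 23200/6201
solve [mL_A; mL_B] = S·[w00; w01] and [mR_A; mR_B] = S·[w10; w11]:
  w00 = -1, w01 = -1, w10 = -1, w11 = 0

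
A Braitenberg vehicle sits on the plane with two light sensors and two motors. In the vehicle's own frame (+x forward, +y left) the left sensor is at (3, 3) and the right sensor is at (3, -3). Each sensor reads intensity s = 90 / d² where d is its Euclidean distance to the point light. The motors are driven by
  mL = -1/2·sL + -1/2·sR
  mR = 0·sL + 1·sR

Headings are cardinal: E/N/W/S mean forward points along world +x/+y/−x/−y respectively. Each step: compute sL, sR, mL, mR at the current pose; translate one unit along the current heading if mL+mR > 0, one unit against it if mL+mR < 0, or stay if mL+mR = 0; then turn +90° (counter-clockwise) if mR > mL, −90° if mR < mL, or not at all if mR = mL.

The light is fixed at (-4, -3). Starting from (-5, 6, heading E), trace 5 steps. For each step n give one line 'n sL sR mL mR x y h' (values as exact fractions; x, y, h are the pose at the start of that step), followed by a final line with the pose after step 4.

n=0: pose=(-5,6,E); sL=45/74, sR=9/4; mL=-423/296, mR=9/4; mL+mR=243/296 → advance +1; mR−mL=1089/296 → turn +1·90°
n=1: pose=(-4,6,N); sL=10/17, sR=10/17; mL=-10/17, mR=10/17; mL+mR=0 → advance +0; mR−mL=20/17 → turn +1·90°
n=2: pose=(-4,6,W); sL=2, sR=10/17; mL=-22/17, mR=10/17; mL+mR=-12/17 → advance -1; mR−mL=32/17 → turn +1·90°
n=3: pose=(-3,6,S); sL=45/26, sR=9/4; mL=-207/104, mR=9/4; mL+mR=27/104 → advance +1; mR−mL=441/104 → turn +1·90°
n=4: pose=(-3,5,E); sL=90/137, sR=90/41; mL=-8010/5617, mR=90/41; mL+mR=4320/5617 → advance +1; mR−mL=20340/5617 → turn +1·90°

0 45/74 9/4 -423/296 9/4 -5 6 E
1 10/17 10/17 -10/17 10/17 -4 6 N
2 2 10/17 -22/17 10/17 -4 6 W
3 45/26 9/4 -207/104 9/4 -3 6 S
4 90/137 90/41 -8010/5617 90/41 -3 5 E
final -2 5 N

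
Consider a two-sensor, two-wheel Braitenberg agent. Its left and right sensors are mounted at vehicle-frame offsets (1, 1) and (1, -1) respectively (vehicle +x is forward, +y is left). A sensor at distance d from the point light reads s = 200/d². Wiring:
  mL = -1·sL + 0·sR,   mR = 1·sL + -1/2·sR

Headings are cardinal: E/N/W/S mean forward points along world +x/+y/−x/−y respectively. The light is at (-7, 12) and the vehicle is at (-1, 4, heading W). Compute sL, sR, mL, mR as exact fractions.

left sensor world pos  = (-2, 3); dL² = 106
right sensor world pos = (-2, 5); dR² = 74
sL = 200/106 = 100/53
sR = 200/74 = 100/37
mL = -1·sL + 0·sR = -100/53
mR = 1·sL + -1/2·sR = 1050/1961

100/53 100/37 -100/53 1050/1961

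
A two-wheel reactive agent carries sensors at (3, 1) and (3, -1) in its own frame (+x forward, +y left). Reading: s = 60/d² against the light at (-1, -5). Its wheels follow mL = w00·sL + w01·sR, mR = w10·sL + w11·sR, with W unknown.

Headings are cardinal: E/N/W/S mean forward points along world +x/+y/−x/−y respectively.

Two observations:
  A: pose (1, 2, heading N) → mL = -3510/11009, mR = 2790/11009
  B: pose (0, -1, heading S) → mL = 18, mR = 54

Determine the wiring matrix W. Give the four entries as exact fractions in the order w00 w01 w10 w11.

obs A: pose=(1,2,N) → sL=60/101, sR=60/109, mL=-3510/11009, mR=2790/11009
obs B: pose=(0,-1,S) → sL=12, sR=60, mL=18, mR=54
sensor matrix S = [[60/101, 60/109], [12, 60]]; det S = 319680/11009
solve [mL_A; mL_B] = S·[w00; w01] and [mR_A; mR_B] = S·[w10; w11]:
  w00 = -1, w01 = 1/2, w10 = -1/2, w11 = 1

-1 1/2 -1/2 1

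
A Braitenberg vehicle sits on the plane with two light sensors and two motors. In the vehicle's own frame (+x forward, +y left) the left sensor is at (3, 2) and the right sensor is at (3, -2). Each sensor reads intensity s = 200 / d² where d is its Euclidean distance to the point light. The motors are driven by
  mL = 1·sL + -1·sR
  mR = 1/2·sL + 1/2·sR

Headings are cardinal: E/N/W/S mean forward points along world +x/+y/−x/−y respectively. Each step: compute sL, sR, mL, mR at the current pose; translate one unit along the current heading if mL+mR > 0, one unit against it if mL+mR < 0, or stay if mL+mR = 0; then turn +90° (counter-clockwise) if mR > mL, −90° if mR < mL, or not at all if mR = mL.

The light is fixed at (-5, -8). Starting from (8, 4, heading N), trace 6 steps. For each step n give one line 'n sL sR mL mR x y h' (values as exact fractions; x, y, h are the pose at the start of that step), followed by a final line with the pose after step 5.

0 100/173 4/9 208/1557 796/1557 8 4 N
1 200/221 8/13 64/221 168/221 8 5 W
2 25/37 1 -12/37 31/37 7 5 S
3 200/421 8/13 -768/5473 2984/5473 7 4 E
4 100/173 4/9 208/1557 796/1557 8 4 N
5 200/221 8/13 64/221 168/221 8 5 W
final 7 5 S

n=0: pose=(8,4,N); sL=100/173, sR=4/9; mL=208/1557, mR=796/1557; mL+mR=1004/1557 → advance +1; mR−mL=196/519 → turn +1·90°
n=1: pose=(8,5,W); sL=200/221, sR=8/13; mL=64/221, mR=168/221; mL+mR=232/221 → advance +1; mR−mL=8/17 → turn +1·90°
n=2: pose=(7,5,S); sL=25/37, sR=1; mL=-12/37, mR=31/37; mL+mR=19/37 → advance +1; mR−mL=43/37 → turn +1·90°
n=3: pose=(7,4,E); sL=200/421, sR=8/13; mL=-768/5473, mR=2984/5473; mL+mR=2216/5473 → advance +1; mR−mL=3752/5473 → turn +1·90°
n=4: pose=(8,4,N); sL=100/173, sR=4/9; mL=208/1557, mR=796/1557; mL+mR=1004/1557 → advance +1; mR−mL=196/519 → turn +1·90°
n=5: pose=(8,5,W); sL=200/221, sR=8/13; mL=64/221, mR=168/221; mL+mR=232/221 → advance +1; mR−mL=8/17 → turn +1·90°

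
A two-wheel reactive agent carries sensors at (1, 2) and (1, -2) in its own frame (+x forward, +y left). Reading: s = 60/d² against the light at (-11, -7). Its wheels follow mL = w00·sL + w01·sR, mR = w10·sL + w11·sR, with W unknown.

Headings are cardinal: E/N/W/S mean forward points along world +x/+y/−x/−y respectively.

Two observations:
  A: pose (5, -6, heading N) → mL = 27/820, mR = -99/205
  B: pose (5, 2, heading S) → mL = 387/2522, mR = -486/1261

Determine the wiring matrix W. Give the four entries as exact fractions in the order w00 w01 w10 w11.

obs A: pose=(5,-6,N) → sL=3/10, sR=15/82, mL=27/820, mR=-99/205
obs B: pose=(5,2,S) → sL=15/97, sR=3/13, mL=387/2522, mR=-486/1261
sensor matrix S = [[3/10, 15/82], [15/97, 3/13]]; det S = 10584/258505
solve [mL_A; mL_B] = S·[w00; w01] and [mR_A; mR_B] = S·[w10; w11]:
  w00 = -1/2, w01 = 1, w10 = -1, w11 = -1

-1/2 1 -1 -1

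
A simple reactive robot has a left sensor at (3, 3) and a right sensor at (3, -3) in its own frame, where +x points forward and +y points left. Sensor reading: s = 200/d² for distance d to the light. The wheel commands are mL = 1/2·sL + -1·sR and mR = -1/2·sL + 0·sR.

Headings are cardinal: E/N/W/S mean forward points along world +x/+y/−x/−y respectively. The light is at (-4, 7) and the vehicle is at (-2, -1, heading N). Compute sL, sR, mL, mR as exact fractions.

100/13 4 -2/13 -50/13

left sensor world pos  = (-5, 2); dL² = 26
right sensor world pos = (1, 2); dR² = 50
sL = 200/26 = 100/13
sR = 200/50 = 4
mL = 1/2·sL + -1·sR = -2/13
mR = -1/2·sL + 0·sR = -50/13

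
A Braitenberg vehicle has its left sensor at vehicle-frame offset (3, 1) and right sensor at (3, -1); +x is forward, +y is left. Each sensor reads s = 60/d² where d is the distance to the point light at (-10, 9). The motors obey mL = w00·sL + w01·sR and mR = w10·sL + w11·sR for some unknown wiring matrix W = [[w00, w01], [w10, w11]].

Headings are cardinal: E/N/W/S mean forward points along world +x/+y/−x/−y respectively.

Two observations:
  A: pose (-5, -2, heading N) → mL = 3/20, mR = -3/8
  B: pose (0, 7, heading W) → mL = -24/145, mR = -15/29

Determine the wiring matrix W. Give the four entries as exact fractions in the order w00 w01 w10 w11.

obs A: pose=(-5,-2,N) → sL=3/4, sR=3/5, mL=3/20, mR=-3/8
obs B: pose=(0,7,W) → sL=30/29, sR=6/5, mL=-24/145, mR=-15/29
sensor matrix S = [[3/4, 3/5], [30/29, 6/5]]; det S = 81/290
solve [mL_A; mL_B] = S·[w00; w01] and [mR_A; mR_B] = S·[w10; w11]:
  w00 = 1, w01 = -1, w10 = -1/2, w11 = 0

1 -1 -1/2 0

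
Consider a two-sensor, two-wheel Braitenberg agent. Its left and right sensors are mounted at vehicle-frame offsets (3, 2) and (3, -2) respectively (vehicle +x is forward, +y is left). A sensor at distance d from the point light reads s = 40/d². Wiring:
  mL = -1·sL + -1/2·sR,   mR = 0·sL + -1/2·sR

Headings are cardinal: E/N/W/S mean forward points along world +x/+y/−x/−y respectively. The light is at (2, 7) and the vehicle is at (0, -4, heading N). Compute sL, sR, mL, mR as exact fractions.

left sensor world pos  = (-2, -1); dL² = 80
right sensor world pos = (2, -1); dR² = 64
sL = 40/80 = 1/2
sR = 40/64 = 5/8
mL = -1·sL + -1/2·sR = -13/16
mR = 0·sL + -1/2·sR = -5/16

1/2 5/8 -13/16 -5/16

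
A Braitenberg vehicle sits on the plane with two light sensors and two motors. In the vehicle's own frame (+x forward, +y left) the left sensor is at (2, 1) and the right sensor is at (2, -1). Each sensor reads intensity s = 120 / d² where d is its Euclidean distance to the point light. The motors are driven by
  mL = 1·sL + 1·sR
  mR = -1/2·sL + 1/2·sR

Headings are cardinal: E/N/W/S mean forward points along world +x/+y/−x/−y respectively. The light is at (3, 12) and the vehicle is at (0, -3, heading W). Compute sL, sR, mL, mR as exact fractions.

120/281 120/221 60240/62101 3600/62101

left sensor world pos  = (-2, -4); dL² = 281
right sensor world pos = (-2, -2); dR² = 221
sL = 120/281 = 120/281
sR = 120/221 = 120/221
mL = 1·sL + 1·sR = 60240/62101
mR = -1/2·sL + 1/2·sR = 3600/62101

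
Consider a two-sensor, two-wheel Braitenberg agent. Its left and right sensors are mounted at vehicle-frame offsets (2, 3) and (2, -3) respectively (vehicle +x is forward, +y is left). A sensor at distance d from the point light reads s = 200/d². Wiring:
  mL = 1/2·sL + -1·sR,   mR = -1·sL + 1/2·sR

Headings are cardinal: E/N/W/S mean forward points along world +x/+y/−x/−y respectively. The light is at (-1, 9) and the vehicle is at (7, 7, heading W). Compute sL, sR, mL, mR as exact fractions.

200/61 200/37 -8500/2257 -1300/2257

left sensor world pos  = (5, 4); dL² = 61
right sensor world pos = (5, 10); dR² = 37
sL = 200/61 = 200/61
sR = 200/37 = 200/37
mL = 1/2·sL + -1·sR = -8500/2257
mR = -1·sL + 1/2·sR = -1300/2257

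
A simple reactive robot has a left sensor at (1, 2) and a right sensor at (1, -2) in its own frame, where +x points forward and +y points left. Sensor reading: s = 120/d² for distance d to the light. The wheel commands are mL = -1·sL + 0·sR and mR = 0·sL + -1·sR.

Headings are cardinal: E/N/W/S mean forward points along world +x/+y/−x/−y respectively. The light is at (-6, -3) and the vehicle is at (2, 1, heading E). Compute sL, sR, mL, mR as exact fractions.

left sensor world pos  = (3, 3); dL² = 117
right sensor world pos = (3, -1); dR² = 85
sL = 120/117 = 40/39
sR = 120/85 = 24/17
mL = -1·sL + 0·sR = -40/39
mR = 0·sL + -1·sR = -24/17

40/39 24/17 -40/39 -24/17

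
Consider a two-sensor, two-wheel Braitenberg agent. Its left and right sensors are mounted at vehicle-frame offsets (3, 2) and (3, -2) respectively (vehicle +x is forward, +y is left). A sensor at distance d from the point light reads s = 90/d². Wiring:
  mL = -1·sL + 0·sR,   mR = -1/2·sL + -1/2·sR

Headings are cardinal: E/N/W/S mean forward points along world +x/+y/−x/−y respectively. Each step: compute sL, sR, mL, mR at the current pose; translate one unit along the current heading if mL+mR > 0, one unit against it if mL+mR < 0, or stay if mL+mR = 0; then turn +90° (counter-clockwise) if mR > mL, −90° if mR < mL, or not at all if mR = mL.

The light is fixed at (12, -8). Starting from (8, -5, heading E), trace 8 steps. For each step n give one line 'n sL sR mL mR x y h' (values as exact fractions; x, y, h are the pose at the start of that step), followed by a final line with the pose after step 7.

n=0: pose=(8,-5,E); sL=45/13, sR=45; mL=-45/13, mR=-315/13; mL+mR=-360/13 → advance -1; mR−mL=-270/13 → turn -1·90°
n=1: pose=(7,-5,S); sL=10, sR=90/49; mL=-10, mR=-290/49; mL+mR=-780/49 → advance -1; mR−mL=200/49 → turn +1·90°
n=2: pose=(7,-4,E); sL=9/4, sR=45/4; mL=-9/4, mR=-27/4; mL+mR=-9 → advance -1; mR−mL=-9/2 → turn -1·90°
n=3: pose=(6,-4,S); sL=90/17, sR=18/13; mL=-90/17, mR=-738/221; mL+mR=-1908/221 → advance -1; mR−mL=432/221 → turn +1·90°
n=4: pose=(6,-3,E); sL=45/29, sR=5; mL=-45/29, mR=-95/29; mL+mR=-140/29 → advance -1; mR−mL=-50/29 → turn -1·90°
n=5: pose=(5,-3,S); sL=90/29, sR=18/17; mL=-90/29, mR=-1026/493; mL+mR=-2556/493 → advance -1; mR−mL=504/493 → turn +1·90°
n=6: pose=(5,-2,E); sL=9/8, sR=45/16; mL=-9/8, mR=-63/32; mL+mR=-99/32 → advance -1; mR−mL=-27/32 → turn -1·90°
n=7: pose=(4,-2,S); sL=2, sR=90/109; mL=-2, mR=-154/109; mL+mR=-372/109 → advance -1; mR−mL=64/109 → turn +1·90°

0 45/13 45 -45/13 -315/13 8 -5 E
1 10 90/49 -10 -290/49 7 -5 S
2 9/4 45/4 -9/4 -27/4 7 -4 E
3 90/17 18/13 -90/17 -738/221 6 -4 S
4 45/29 5 -45/29 -95/29 6 -3 E
5 90/29 18/17 -90/29 -1026/493 5 -3 S
6 9/8 45/16 -9/8 -63/32 5 -2 E
7 2 90/109 -2 -154/109 4 -2 S
final 4 -1 E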